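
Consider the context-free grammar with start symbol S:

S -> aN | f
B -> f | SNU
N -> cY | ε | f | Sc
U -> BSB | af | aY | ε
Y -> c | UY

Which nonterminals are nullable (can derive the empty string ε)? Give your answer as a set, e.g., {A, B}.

{N, U}

Directly nullable (have an ε-rule): {N, U}.
Not nullable: B, S, Y — each has a terminal in every rule's right-hand side or depends on a non-nullable symbol.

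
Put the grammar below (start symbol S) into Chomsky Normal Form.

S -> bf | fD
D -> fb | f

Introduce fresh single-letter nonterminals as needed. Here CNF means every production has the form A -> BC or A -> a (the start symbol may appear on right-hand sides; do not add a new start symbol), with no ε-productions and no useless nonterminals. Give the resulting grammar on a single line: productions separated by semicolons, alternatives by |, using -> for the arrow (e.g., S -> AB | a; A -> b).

S -> AD | BA; A -> f; B -> b; D -> f | AB

No ε-productions.
No unit productions to eliminate.
TERM: introduce B -> b, A -> f and substitute in every rule of length ≥2.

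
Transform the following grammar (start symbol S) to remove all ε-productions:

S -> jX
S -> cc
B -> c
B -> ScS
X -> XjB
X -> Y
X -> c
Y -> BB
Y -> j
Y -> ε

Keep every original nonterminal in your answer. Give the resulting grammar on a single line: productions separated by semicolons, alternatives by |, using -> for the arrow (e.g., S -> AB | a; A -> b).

S -> j | cc | jX; B -> c | ScS; X -> Y | c | jB | XjB; Y -> j | BB

Nullable set: {X, Y}.
S -> jX: X nullable, giving j | jX.
X -> XjB: X nullable, giving XjB | jB.
X -> Y: Y nullable, giving Y.
Drop Y -> ε.
Unchanged (no nullable symbols): S -> cc; B -> ScS; B -> c; X -> c; Y -> BB; Y -> j.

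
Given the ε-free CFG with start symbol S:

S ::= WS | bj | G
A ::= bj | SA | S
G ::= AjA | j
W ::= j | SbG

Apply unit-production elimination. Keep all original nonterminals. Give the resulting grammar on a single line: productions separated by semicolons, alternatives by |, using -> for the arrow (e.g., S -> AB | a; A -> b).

S -> j | WS | bj | AjA; A -> j | SA | WS | bj | AjA; G -> j | AjA; W -> j | SbG

Unit productions: A->S, S->G.
Unit pairs (A ⇒* B via units): (A,G), (A,S), (S,G).
S: inherits non-unit rules of {G, S} → AjA | WS | bj | j.
A: inherits non-unit rules of {A, G, S} → AjA | SA | WS | bj | j.
G: inherits non-unit rules of {G} → AjA | j.
W: inherits non-unit rules of {W} → SbG | j.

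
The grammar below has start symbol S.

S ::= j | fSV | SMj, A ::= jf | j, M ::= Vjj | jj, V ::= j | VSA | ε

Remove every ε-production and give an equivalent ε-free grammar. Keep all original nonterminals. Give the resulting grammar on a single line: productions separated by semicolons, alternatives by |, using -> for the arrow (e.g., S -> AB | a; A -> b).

Nullable set: {V}.
S -> fSV: V nullable, giving fS | fSV.
M -> Vjj: V nullable, giving Vjj | jj.
Drop V -> ε.
V -> VSA: V nullable, giving SA | VSA.
Unchanged (no nullable symbols): S -> SMj; S -> j; A -> j; A -> jf; M -> jj; V -> j.

S -> j | fS | SMj | fSV; A -> j | jf; M -> jj | Vjj; V -> j | SA | VSA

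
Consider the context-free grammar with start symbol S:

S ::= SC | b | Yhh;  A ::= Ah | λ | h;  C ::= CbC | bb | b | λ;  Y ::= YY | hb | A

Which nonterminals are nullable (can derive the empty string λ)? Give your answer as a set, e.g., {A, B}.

Directly nullable (have an ε-rule): {A, C}.
Y is nullable via Y -> A (every symbol on the right is already known nullable).
Not nullable: S — each has a terminal in every rule's right-hand side or depends on a non-nullable symbol.

{A, C, Y}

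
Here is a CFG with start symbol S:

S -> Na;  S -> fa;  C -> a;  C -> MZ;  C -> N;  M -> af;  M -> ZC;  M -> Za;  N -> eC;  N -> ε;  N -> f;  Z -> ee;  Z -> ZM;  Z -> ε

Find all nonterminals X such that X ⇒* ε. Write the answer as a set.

Directly nullable (have an ε-rule): {N, Z}.
C is nullable via C -> N (every symbol on the right is already known nullable).
M is nullable via M -> ZC (every symbol on the right is already known nullable).
Not nullable: S — each has a terminal in every rule's right-hand side or depends on a non-nullable symbol.

{C, M, N, Z}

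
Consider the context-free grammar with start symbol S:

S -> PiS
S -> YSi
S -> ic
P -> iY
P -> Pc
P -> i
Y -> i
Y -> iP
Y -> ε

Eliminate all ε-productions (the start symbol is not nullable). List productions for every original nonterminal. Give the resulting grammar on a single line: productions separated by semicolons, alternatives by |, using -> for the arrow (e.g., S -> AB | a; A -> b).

Nullable set: {Y}.
S -> YSi: Y nullable, giving Si | YSi.
P -> iY: Y nullable, giving i | iY.
Drop Y -> ε.
Unchanged (no nullable symbols): S -> PiS; S -> ic; P -> Pc; P -> i; Y -> i; Y -> iP.

S -> Si | ic | PiS | YSi; P -> i | Pc | iY; Y -> i | iP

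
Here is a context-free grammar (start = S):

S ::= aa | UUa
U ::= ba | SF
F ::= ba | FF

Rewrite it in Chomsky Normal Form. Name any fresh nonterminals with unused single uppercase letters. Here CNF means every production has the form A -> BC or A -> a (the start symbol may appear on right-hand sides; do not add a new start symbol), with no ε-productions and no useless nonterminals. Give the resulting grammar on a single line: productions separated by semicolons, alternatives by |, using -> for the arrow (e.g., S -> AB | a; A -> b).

No ε-productions.
No unit productions to eliminate.
TERM: introduce B -> a, A -> b and substitute in every rule of length ≥2.
BIN: S -> UUB becomes S -> UC, C -> UB.

S -> BB | UC; A -> b; B -> a; C -> UB; F -> AB | FF; U -> AB | SF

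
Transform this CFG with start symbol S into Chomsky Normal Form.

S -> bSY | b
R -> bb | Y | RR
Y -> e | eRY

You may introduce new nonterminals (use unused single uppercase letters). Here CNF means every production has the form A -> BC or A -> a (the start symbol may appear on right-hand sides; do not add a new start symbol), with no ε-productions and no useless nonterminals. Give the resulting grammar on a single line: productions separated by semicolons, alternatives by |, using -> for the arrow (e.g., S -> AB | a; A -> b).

No ε-productions.
After unit-elimination: S -> b | bSY; R -> e | RR | bb | eRY; Y -> e | eRY.
TERM: introduce A -> b, B -> e and substitute in every rule of length ≥2.
BIN: R -> BRY becomes R -> BC, C -> RY; S -> ASY becomes S -> AD, D -> SY; Y -> BRY becomes Y -> BE, E -> RY.

S -> b | AD; A -> b; B -> e; C -> RY; D -> SY; E -> RY; R -> e | AA | BC | RR; Y -> e | BE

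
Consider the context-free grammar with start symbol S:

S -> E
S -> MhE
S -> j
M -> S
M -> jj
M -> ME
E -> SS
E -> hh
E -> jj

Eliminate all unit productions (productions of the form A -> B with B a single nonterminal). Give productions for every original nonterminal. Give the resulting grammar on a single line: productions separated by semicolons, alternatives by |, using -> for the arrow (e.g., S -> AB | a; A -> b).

S -> j | SS | hh | jj | MhE; E -> SS | hh | jj; M -> j | ME | SS | hh | jj | MhE

Unit productions: M->S, S->E.
Unit pairs (A ⇒* B via units): (M,E), (M,S), (S,E).
S: inherits non-unit rules of {E, S} → MhE | SS | hh | j | jj.
E: inherits non-unit rules of {E} → SS | hh | jj.
M: inherits non-unit rules of {E, M, S} → ME | MhE | SS | hh | j | jj.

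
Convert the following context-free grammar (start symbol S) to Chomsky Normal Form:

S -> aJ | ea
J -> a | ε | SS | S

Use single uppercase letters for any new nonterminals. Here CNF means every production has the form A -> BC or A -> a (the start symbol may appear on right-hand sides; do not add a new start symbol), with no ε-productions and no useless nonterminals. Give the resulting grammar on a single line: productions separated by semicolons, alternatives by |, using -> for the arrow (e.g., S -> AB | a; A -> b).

Nullable: {J}; after ε-elimination: S -> a | aJ | ea; J -> S | a | SS.
After unit-elimination: S -> a | aJ | ea; J -> a | SS | aJ | ea.
TERM: introduce A -> a, B -> e and substitute in every rule of length ≥2.

S -> a | AJ | BA; A -> a; B -> e; J -> a | AJ | BA | SS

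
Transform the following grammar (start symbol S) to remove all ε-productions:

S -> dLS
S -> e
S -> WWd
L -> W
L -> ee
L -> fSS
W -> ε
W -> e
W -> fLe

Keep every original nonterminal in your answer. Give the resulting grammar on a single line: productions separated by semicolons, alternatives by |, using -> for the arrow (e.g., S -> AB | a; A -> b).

S -> d | e | Wd | dS | WWd | dLS; L -> W | ee | fSS; W -> e | fe | fLe

Nullable set: {L, W}.
S -> WWd: W, W nullable, giving WWd | Wd | d.
S -> dLS: L nullable, giving dLS | dS.
L -> W: W nullable, giving W.
Drop W -> ε.
W -> fLe: L nullable, giving fLe | fe.
Unchanged (no nullable symbols): S -> e; L -> ee; L -> fSS; W -> e.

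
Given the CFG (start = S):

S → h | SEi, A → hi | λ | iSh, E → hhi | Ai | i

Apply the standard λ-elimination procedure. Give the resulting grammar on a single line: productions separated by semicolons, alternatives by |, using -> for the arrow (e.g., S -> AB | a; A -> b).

Nullable set: {A}.
Drop A -> λ.
E -> Ai: A nullable, giving Ai | i.
Unchanged (no nullable symbols): S -> SEi; S -> h; A -> hi; A -> iSh; E -> hhi; E -> i.

S -> h | SEi; A -> hi | iSh; E -> i | Ai | hhi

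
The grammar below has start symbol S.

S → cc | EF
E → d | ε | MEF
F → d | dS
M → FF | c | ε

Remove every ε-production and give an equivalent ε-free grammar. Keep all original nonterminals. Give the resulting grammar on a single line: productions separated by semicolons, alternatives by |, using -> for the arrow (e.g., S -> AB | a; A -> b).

Nullable set: {E, M}.
S -> EF: E nullable, giving EF | F.
Drop E -> ε.
E -> MEF: M, E nullable, giving EF | F | MEF | MF.
Drop M -> ε.
Unchanged (no nullable symbols): S -> cc; E -> d; F -> d; F -> dS; M -> FF; M -> c.

S -> F | EF | cc; E -> F | d | EF | MF | MEF; F -> d | dS; M -> c | FF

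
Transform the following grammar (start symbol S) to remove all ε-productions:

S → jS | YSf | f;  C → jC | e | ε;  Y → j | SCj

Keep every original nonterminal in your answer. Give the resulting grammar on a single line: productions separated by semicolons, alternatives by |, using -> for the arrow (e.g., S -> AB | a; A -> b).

S -> f | jS | YSf; C -> e | j | jC; Y -> j | Sj | SCj

Nullable set: {C}.
Drop C -> ε.
C -> jC: C nullable, giving j | jC.
Y -> SCj: C nullable, giving SCj | Sj.
Unchanged (no nullable symbols): S -> YSf; S -> f; S -> jS; C -> e; Y -> j.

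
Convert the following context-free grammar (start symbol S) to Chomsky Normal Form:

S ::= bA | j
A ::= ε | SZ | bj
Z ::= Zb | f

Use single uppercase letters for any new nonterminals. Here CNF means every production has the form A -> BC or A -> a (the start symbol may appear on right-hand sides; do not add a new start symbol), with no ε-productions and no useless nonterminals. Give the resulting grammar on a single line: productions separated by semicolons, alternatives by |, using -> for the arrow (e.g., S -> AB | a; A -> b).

Nullable: {A}; after ε-elimination: S -> b | j | bA; A -> SZ | bj; Z -> f | Zb.
No unit productions to eliminate.
TERM: introduce B -> b, C -> j and substitute in every rule of length ≥2.

S -> b | j | BA; A -> BC | SZ; B -> b; C -> j; Z -> f | ZB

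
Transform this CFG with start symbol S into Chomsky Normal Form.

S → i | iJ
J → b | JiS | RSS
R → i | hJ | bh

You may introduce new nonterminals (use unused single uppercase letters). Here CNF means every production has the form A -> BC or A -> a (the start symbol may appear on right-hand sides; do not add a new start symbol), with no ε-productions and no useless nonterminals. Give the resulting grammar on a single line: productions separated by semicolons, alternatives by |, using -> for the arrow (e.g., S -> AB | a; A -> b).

No ε-productions.
No unit productions to eliminate.
TERM: introduce B -> b, C -> h, A -> i and substitute in every rule of length ≥2.
BIN: J -> JAS becomes J -> JD, D -> AS; J -> RSS becomes J -> RE, E -> SS.

S -> i | AJ; A -> i; B -> b; C -> h; D -> AS; E -> SS; J -> b | JD | RE; R -> i | BC | CJ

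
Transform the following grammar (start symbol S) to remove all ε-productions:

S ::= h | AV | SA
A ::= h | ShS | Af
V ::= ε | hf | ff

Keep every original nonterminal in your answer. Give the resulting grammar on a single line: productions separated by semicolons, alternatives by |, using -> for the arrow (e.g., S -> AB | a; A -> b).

S -> A | h | AV | SA; A -> h | Af | ShS; V -> ff | hf

Nullable set: {V}.
S -> AV: V nullable, giving A | AV.
Drop V -> ε.
Unchanged (no nullable symbols): S -> SA; S -> h; A -> Af; A -> ShS; A -> h; V -> ff; V -> hf.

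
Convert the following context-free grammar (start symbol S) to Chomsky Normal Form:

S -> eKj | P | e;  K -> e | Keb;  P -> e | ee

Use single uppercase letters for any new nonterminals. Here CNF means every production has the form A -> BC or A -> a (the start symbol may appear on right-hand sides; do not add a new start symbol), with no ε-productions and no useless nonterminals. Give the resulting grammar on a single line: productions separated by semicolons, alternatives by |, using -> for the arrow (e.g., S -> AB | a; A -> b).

S -> e | AA | AE; A -> e; B -> b; C -> j; D -> AB; E -> KC; K -> e | KD

No ε-productions.
After unit-elimination: S -> e | ee | eKj; K -> e | Keb; P -> e | ee.
TERM: introduce B -> b, A -> e, C -> j and substitute in every rule of length ≥2.
BIN: K -> KAB becomes K -> KD, D -> AB; S -> AKC becomes S -> AE, E -> KC.
Drop unreachable/unproductive: P.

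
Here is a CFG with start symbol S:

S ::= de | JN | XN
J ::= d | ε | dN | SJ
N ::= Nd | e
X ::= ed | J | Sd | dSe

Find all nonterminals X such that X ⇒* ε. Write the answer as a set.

{J, X}

Directly nullable (have an ε-rule): {J}.
X is nullable via X -> J (every symbol on the right is already known nullable).
Not nullable: N, S — each has a terminal in every rule's right-hand side or depends on a non-nullable symbol.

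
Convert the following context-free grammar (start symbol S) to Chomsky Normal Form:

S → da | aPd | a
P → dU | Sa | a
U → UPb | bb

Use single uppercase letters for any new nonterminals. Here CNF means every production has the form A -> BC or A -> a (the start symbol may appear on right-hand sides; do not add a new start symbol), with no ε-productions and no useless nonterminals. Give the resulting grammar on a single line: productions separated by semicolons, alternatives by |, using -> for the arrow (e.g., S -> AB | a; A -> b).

No ε-productions.
No unit productions to eliminate.
TERM: introduce A -> a, C -> b, B -> d and substitute in every rule of length ≥2.
BIN: S -> APB becomes S -> AD, D -> PB; U -> UPC becomes U -> UE, E -> PC.

S -> a | AD | BA; A -> a; B -> d; C -> b; D -> PB; E -> PC; P -> a | BU | SA; U -> CC | UE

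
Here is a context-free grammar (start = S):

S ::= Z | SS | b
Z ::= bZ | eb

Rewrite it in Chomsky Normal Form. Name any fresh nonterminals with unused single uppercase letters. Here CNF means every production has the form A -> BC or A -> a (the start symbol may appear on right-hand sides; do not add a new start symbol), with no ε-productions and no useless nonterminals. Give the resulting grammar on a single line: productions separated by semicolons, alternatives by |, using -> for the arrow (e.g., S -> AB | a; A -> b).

S -> b | AZ | BA | SS; A -> b; B -> e; Z -> AZ | BA

No ε-productions.
After unit-elimination: S -> b | SS | bZ | eb; Z -> bZ | eb.
TERM: introduce A -> b, B -> e and substitute in every rule of length ≥2.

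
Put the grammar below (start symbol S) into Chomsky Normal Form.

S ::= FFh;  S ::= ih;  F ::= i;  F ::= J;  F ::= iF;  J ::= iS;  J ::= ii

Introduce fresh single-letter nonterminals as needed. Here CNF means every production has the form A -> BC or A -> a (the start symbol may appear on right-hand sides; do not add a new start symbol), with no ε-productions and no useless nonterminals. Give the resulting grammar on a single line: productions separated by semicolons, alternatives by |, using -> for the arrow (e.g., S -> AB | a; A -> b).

No ε-productions.
After unit-elimination: S -> ih | FFh; F -> i | iF | iS | ii; J -> iS | ii.
TERM: introduce B -> h, A -> i and substitute in every rule of length ≥2.
BIN: S -> FFB becomes S -> FC, C -> FB.
Drop unreachable/unproductive: J.

S -> AB | FC; A -> i; B -> h; C -> FB; F -> i | AA | AF | AS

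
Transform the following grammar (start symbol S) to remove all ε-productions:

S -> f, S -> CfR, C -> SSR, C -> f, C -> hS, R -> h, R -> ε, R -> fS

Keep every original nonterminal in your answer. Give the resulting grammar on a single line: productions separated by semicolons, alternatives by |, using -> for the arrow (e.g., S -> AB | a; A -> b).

Nullable set: {R}.
S -> CfR: R nullable, giving Cf | CfR.
C -> SSR: R nullable, giving SS | SSR.
Drop R -> ε.
Unchanged (no nullable symbols): S -> f; C -> f; C -> hS; R -> fS; R -> h.

S -> f | Cf | CfR; C -> f | SS | hS | SSR; R -> h | fS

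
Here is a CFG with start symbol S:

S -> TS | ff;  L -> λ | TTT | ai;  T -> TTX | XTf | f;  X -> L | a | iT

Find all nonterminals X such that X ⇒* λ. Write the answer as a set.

Directly nullable (have an ε-rule): {L}.
X is nullable via X -> L (every symbol on the right is already known nullable).
Not nullable: S, T — each has a terminal in every rule's right-hand side or depends on a non-nullable symbol.

{L, X}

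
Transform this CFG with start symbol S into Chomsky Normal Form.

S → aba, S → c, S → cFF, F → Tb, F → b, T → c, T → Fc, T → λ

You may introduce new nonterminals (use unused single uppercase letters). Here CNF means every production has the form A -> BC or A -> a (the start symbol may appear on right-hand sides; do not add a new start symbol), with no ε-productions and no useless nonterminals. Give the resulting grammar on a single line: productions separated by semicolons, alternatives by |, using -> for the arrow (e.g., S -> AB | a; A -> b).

Nullable: {T}; after ε-elimination: S -> c | aba | cFF; F -> b | Tb; T -> c | Fc.
No unit productions to eliminate.
TERM: introduce B -> a, A -> b, C -> c and substitute in every rule of length ≥2.
BIN: S -> BAB becomes S -> BD, D -> AB; S -> CFF becomes S -> CE, E -> FF.

S -> c | BD | CE; A -> b; B -> a; C -> c; D -> AB; E -> FF; F -> b | TA; T -> c | FC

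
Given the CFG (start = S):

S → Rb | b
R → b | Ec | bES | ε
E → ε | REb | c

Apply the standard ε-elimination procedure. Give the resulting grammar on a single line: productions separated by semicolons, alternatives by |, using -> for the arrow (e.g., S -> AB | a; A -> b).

Nullable set: {E, R}.
S -> Rb: R nullable, giving Rb | b.
Drop E -> ε.
E -> REb: R, E nullable, giving Eb | REb | Rb | b.
Drop R -> ε.
R -> Ec: E nullable, giving Ec | c.
R -> bES: E nullable, giving bES | bS.
Unchanged (no nullable symbols): S -> b; E -> c; R -> b.

S -> b | Rb; E -> b | c | Eb | Rb | REb; R -> b | c | Ec | bS | bES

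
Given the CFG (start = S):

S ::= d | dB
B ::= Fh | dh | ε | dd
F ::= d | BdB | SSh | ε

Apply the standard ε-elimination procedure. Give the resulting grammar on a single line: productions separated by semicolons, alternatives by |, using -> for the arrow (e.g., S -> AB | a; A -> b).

S -> d | dB; B -> h | Fh | dd | dh; F -> d | Bd | dB | BdB | SSh

Nullable set: {B, F}.
S -> dB: B nullable, giving d | dB.
Drop B -> ε.
B -> Fh: F nullable, giving Fh | h.
Drop F -> ε.
F -> BdB: B, B nullable, giving Bd | BdB | d | dB.
Unchanged (no nullable symbols): S -> d; B -> dd; B -> dh; F -> SSh; F -> d.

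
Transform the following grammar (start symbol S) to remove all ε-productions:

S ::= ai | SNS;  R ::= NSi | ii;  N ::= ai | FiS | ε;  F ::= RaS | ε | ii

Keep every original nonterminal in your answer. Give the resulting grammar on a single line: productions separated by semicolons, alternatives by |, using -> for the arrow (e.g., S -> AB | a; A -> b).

S -> SS | ai | SNS; F -> ii | RaS; N -> ai | iS | FiS; R -> Si | ii | NSi

Nullable set: {F, N}.
S -> SNS: N nullable, giving SNS | SS.
Drop F -> ε.
Drop N -> ε.
N -> FiS: F nullable, giving FiS | iS.
R -> NSi: N nullable, giving NSi | Si.
Unchanged (no nullable symbols): S -> ai; F -> RaS; F -> ii; N -> ai; R -> ii.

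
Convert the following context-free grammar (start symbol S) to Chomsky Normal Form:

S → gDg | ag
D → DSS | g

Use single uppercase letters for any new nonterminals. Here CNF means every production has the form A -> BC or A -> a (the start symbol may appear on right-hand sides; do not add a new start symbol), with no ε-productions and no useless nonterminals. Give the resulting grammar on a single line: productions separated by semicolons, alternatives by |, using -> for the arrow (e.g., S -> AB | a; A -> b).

S -> AB | BE; A -> a; B -> g; C -> SS; D -> g | DC; E -> DB

No ε-productions.
No unit productions to eliminate.
TERM: introduce A -> a, B -> g and substitute in every rule of length ≥2.
BIN: D -> DSS becomes D -> DC, C -> SS; S -> BDB becomes S -> BE, E -> DB.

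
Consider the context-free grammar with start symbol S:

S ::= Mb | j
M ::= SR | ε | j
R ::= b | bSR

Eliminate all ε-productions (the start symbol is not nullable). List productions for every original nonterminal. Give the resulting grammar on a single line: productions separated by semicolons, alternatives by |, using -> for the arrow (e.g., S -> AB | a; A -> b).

S -> b | j | Mb; M -> j | SR; R -> b | bSR

Nullable set: {M}.
S -> Mb: M nullable, giving Mb | b.
Drop M -> ε.
Unchanged (no nullable symbols): S -> j; M -> SR; M -> j; R -> b; R -> bSR.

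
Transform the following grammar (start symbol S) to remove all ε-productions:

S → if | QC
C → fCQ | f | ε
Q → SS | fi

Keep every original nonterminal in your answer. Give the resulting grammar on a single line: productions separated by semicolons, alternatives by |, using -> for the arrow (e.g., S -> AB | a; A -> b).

Nullable set: {C}.
S -> QC: C nullable, giving Q | QC.
Drop C -> ε.
C -> fCQ: C nullable, giving fCQ | fQ.
Unchanged (no nullable symbols): S -> if; C -> f; Q -> SS; Q -> fi.

S -> Q | QC | if; C -> f | fQ | fCQ; Q -> SS | fi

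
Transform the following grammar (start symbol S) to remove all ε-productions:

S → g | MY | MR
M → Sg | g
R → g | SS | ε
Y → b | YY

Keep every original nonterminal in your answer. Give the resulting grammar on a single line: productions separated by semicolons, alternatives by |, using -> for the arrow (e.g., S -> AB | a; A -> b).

Nullable set: {R}.
S -> MR: R nullable, giving M | MR.
Drop R -> ε.
Unchanged (no nullable symbols): S -> MY; S -> g; M -> Sg; M -> g; R -> SS; R -> g; Y -> YY; Y -> b.

S -> M | g | MR | MY; M -> g | Sg; R -> g | SS; Y -> b | YY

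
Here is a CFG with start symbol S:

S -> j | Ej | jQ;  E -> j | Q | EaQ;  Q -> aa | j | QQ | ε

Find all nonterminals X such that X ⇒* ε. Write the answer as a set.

Directly nullable (have an ε-rule): {Q}.
E is nullable via E -> Q (every symbol on the right is already known nullable).
Not nullable: S — each has a terminal in every rule's right-hand side or depends on a non-nullable symbol.

{E, Q}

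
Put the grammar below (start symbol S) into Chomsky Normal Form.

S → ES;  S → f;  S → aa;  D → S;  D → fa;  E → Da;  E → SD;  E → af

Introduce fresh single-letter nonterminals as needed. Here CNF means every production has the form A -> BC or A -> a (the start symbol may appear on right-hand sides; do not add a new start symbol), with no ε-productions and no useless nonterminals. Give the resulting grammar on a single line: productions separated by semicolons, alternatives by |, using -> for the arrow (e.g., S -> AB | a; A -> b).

S -> f | AA | ES; A -> a; B -> f; D -> f | AA | BA | ES; E -> AB | DA | SD

No ε-productions.
After unit-elimination: S -> f | ES | aa; D -> f | ES | aa | fa; E -> Da | SD | af.
TERM: introduce A -> a, B -> f and substitute in every rule of length ≥2.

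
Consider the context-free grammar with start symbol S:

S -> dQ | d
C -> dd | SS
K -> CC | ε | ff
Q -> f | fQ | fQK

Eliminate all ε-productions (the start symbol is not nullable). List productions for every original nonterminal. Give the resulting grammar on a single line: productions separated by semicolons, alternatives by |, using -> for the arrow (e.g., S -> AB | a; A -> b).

S -> d | dQ; C -> SS | dd; K -> CC | ff; Q -> f | fQ | fQK

Nullable set: {K}.
Drop K -> ε.
Q -> fQK: K nullable, giving fQ | fQK.
Unchanged (no nullable symbols): S -> d; S -> dQ; C -> SS; C -> dd; K -> CC; K -> ff; Q -> f; Q -> fQ.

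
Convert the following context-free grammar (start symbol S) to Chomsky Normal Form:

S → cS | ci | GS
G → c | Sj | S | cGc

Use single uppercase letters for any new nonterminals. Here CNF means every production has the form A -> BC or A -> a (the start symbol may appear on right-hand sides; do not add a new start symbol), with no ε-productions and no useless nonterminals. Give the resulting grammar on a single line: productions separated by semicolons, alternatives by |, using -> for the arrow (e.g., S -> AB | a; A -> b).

No ε-productions.
After unit-elimination: S -> GS | cS | ci; G -> c | GS | Sj | cS | ci | cGc.
TERM: introduce B -> c, C -> i, A -> j and substitute in every rule of length ≥2.
BIN: G -> BGB becomes G -> BD, D -> GB.

S -> BC | BS | GS; A -> j; B -> c; C -> i; D -> GB; G -> c | BC | BD | BS | GS | SA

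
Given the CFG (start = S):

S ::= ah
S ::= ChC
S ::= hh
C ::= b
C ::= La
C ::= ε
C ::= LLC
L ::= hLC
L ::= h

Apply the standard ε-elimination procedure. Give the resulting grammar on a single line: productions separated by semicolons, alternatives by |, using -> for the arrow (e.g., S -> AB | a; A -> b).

Nullable set: {C}.
S -> ChC: C, C nullable, giving Ch | ChC | h | hC.
Drop C -> ε.
C -> LLC: C nullable, giving LL | LLC.
L -> hLC: C nullable, giving hL | hLC.
Unchanged (no nullable symbols): S -> ah; S -> hh; C -> La; C -> b; L -> h.

S -> h | Ch | ah | hC | hh | ChC; C -> b | LL | La | LLC; L -> h | hL | hLC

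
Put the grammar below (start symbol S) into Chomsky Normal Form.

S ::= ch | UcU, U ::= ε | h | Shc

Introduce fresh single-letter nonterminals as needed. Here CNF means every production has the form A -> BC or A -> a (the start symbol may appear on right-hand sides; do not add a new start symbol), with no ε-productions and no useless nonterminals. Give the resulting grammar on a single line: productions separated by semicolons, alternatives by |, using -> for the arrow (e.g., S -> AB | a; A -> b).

Nullable: {U}; after ε-elimination: S -> c | Uc | cU | ch | UcU; U -> h | Shc.
No unit productions to eliminate.
TERM: introduce A -> c, B -> h and substitute in every rule of length ≥2.
BIN: S -> UAU becomes S -> UC, C -> AU; U -> SBA becomes U -> SD, D -> BA.

S -> c | AB | AU | UA | UC; A -> c; B -> h; C -> AU; D -> BA; U -> h | SD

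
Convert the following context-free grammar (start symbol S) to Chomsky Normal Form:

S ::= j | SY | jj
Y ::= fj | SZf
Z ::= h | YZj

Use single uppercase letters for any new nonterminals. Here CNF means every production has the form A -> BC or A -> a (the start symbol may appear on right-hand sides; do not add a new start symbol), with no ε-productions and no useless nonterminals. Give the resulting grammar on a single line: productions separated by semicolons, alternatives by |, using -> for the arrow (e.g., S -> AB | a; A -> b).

No ε-productions.
No unit productions to eliminate.
TERM: introduce B -> f, A -> j and substitute in every rule of length ≥2.
BIN: Y -> SZB becomes Y -> SC, C -> ZB; Z -> YZA becomes Z -> YD, D -> ZA.

S -> j | AA | SY; A -> j; B -> f; C -> ZB; D -> ZA; Y -> BA | SC; Z -> h | YD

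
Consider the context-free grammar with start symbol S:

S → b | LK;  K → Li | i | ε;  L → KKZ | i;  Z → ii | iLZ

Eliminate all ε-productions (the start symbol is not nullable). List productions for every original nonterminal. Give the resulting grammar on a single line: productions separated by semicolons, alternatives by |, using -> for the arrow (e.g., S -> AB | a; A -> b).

S -> L | b | LK; K -> i | Li; L -> Z | i | KZ | KKZ; Z -> ii | iLZ

Nullable set: {K}.
S -> LK: K nullable, giving L | LK.
Drop K -> ε.
L -> KKZ: K, K nullable, giving KKZ | KZ | Z.
Unchanged (no nullable symbols): S -> b; K -> Li; K -> i; L -> i; Z -> iLZ; Z -> ii.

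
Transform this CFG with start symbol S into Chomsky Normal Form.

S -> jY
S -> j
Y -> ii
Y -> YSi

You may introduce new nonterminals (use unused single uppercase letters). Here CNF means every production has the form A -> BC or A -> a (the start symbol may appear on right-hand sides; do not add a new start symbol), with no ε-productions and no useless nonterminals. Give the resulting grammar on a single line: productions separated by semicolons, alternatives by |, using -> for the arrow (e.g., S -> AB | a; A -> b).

S -> j | AY; A -> j; B -> i; C -> SB; Y -> BB | YC

No ε-productions.
No unit productions to eliminate.
TERM: introduce B -> i, A -> j and substitute in every rule of length ≥2.
BIN: Y -> YSB becomes Y -> YC, C -> SB.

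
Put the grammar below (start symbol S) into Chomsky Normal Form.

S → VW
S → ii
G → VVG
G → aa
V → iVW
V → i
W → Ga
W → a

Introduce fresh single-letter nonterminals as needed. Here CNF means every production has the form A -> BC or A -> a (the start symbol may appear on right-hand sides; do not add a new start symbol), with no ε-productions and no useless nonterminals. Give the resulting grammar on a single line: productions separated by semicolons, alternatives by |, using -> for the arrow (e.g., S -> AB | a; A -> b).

S -> BB | VW; A -> a; B -> i; C -> VG; D -> VW; G -> AA | VC; V -> i | BD; W -> a | GA

No ε-productions.
No unit productions to eliminate.
TERM: introduce A -> a, B -> i and substitute in every rule of length ≥2.
BIN: G -> VVG becomes G -> VC, C -> VG; V -> BVW becomes V -> BD, D -> VW.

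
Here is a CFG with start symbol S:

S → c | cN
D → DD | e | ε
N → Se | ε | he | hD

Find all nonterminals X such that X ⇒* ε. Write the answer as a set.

{D, N}

Directly nullable (have an ε-rule): {D, N}.
Not nullable: S — each has a terminal in every rule's right-hand side or depends on a non-nullable symbol.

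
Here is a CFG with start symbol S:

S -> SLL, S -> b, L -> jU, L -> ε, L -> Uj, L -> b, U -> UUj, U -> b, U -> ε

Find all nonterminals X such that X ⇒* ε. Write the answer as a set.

Directly nullable (have an ε-rule): {L, U}.
Not nullable: S — each has a terminal in every rule's right-hand side or depends on a non-nullable symbol.

{L, U}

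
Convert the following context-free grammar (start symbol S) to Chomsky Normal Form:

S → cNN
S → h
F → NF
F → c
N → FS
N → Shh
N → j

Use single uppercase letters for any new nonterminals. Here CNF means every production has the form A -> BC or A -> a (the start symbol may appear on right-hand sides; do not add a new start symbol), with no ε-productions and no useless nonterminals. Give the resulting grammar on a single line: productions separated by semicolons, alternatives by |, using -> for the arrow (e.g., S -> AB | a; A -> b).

No ε-productions.
No unit productions to eliminate.
TERM: introduce B -> c, A -> h and substitute in every rule of length ≥2.
BIN: N -> SAA becomes N -> SC, C -> AA; S -> BNN becomes S -> BD, D -> NN.

S -> h | BD; A -> h; B -> c; C -> AA; D -> NN; F -> c | NF; N -> j | FS | SC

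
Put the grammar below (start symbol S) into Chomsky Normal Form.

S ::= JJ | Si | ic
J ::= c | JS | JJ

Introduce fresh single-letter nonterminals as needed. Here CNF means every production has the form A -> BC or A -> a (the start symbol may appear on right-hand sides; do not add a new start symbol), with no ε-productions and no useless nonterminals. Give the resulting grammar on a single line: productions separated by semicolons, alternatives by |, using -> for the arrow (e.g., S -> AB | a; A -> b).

S -> AB | JJ | SA; A -> i; B -> c; J -> c | JJ | JS

No ε-productions.
No unit productions to eliminate.
TERM: introduce B -> c, A -> i and substitute in every rule of length ≥2.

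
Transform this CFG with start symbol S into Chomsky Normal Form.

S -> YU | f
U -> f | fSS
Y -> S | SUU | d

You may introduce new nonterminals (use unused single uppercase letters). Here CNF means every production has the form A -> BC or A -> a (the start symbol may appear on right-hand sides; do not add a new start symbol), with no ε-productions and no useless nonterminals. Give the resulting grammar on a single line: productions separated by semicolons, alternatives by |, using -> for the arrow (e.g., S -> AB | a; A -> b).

No ε-productions.
After unit-elimination: S -> f | YU; U -> f | fSS; Y -> d | f | YU | SUU.
TERM: introduce A -> f and substitute in every rule of length ≥2.
BIN: U -> ASS becomes U -> AB, B -> SS; Y -> SUU becomes Y -> SC, C -> UU.

S -> f | YU; A -> f; B -> SS; C -> UU; U -> f | AB; Y -> d | f | SC | YU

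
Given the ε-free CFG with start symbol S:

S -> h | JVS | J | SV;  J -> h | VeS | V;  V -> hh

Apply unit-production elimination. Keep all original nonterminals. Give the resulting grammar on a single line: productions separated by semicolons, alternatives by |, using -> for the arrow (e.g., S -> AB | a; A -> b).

S -> h | SV | hh | JVS | VeS; J -> h | hh | VeS; V -> hh

Unit productions: J->V, S->J.
Unit pairs (A ⇒* B via units): (J,V), (S,J), (S,V).
S: inherits non-unit rules of {J, S, V} → JVS | SV | VeS | h | hh.
J: inherits non-unit rules of {J, V} → VeS | h | hh.
V: inherits non-unit rules of {V} → hh.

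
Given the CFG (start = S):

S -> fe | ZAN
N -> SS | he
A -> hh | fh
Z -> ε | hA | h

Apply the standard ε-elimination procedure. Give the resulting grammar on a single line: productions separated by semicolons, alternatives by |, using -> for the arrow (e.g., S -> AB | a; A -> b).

S -> AN | fe | ZAN; A -> fh | hh; N -> SS | he; Z -> h | hA

Nullable set: {Z}.
S -> ZAN: Z nullable, giving AN | ZAN.
Drop Z -> ε.
Unchanged (no nullable symbols): S -> fe; A -> fh; A -> hh; N -> SS; N -> he; Z -> h; Z -> hA.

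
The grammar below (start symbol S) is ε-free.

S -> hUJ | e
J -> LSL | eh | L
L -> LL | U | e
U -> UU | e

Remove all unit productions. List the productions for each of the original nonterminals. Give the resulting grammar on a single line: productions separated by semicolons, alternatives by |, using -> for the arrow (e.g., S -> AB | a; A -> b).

S -> e | hUJ; J -> e | LL | UU | eh | LSL; L -> e | LL | UU; U -> e | UU

Unit productions: J->L, L->U.
Unit pairs (A ⇒* B via units): (J,L), (J,U), (L,U).
S: inherits non-unit rules of {S} → e | hUJ.
J: inherits non-unit rules of {J, L, U} → LL | LSL | UU | e | eh.
L: inherits non-unit rules of {L, U} → LL | UU | e.
U: inherits non-unit rules of {U} → UU | e.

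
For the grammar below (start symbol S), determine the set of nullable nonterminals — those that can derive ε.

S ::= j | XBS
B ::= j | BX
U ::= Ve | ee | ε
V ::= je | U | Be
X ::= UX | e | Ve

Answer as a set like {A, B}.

{U, V}

Directly nullable (have an ε-rule): {U}.
V is nullable via V -> U (every symbol on the right is already known nullable).
Not nullable: B, S, X — each has a terminal in every rule's right-hand side or depends on a non-nullable symbol.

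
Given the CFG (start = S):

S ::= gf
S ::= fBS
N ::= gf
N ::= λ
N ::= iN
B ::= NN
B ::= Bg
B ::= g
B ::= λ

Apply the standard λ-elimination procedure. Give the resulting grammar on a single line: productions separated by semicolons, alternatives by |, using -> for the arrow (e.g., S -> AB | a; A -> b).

S -> fS | gf | fBS; B -> N | g | Bg | NN; N -> i | gf | iN

Nullable set: {B, N}.
S -> fBS: B nullable, giving fBS | fS.
Drop B -> λ.
B -> Bg: B nullable, giving Bg | g.
B -> NN: N, N nullable, giving N | NN.
Drop N -> λ.
N -> iN: N nullable, giving i | iN.
Unchanged (no nullable symbols): S -> gf; B -> g; N -> gf.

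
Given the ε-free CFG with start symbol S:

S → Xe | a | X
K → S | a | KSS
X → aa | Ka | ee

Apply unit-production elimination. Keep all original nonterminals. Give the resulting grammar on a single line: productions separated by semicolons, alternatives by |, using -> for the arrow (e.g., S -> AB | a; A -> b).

S -> a | Ka | Xe | aa | ee; K -> a | Ka | Xe | aa | ee | KSS; X -> Ka | aa | ee

Unit productions: K->S, S->X.
Unit pairs (A ⇒* B via units): (K,S), (K,X), (S,X).
S: inherits non-unit rules of {S, X} → Ka | Xe | a | aa | ee.
K: inherits non-unit rules of {K, S, X} → KSS | Ka | Xe | a | aa | ee.
X: inherits non-unit rules of {X} → Ka | aa | ee.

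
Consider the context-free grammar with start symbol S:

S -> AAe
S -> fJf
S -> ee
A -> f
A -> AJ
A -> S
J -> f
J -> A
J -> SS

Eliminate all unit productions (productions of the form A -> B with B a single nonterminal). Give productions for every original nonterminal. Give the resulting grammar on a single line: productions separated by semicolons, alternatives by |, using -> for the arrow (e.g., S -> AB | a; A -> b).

Unit productions: A->S, J->A.
Unit pairs (A ⇒* B via units): (A,S), (J,A), (J,S).
S: inherits non-unit rules of {S} → AAe | ee | fJf.
A: inherits non-unit rules of {A, S} → AAe | AJ | ee | f | fJf.
J: inherits non-unit rules of {A, J, S} → AAe | AJ | SS | ee | f | fJf.

S -> ee | AAe | fJf; A -> f | AJ | ee | AAe | fJf; J -> f | AJ | SS | ee | AAe | fJf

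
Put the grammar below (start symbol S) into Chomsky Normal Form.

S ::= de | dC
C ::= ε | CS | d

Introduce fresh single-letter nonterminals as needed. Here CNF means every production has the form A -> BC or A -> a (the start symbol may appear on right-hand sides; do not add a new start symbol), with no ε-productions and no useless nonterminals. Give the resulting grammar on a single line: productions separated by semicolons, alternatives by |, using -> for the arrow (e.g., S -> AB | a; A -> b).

Nullable: {C}; after ε-elimination: S -> d | dC | de; C -> S | d | CS.
After unit-elimination: S -> d | dC | de; C -> d | CS | dC | de.
TERM: introduce A -> d, B -> e and substitute in every rule of length ≥2.

S -> d | AB | AC; A -> d; B -> e; C -> d | AB | AC | CS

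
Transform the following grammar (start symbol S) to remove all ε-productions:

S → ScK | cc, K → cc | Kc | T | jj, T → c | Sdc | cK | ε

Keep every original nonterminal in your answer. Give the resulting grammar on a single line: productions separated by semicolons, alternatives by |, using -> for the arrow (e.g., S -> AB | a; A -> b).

S -> Sc | cc | ScK; K -> T | c | Kc | cc | jj; T -> c | cK | Sdc

Nullable set: {K, T}.
S -> ScK: K nullable, giving Sc | ScK.
K -> Kc: K nullable, giving Kc | c.
K -> T: T nullable, giving T.
Drop T -> ε.
T -> cK: K nullable, giving c | cK.
Unchanged (no nullable symbols): S -> cc; K -> cc; K -> jj; T -> Sdc; T -> c.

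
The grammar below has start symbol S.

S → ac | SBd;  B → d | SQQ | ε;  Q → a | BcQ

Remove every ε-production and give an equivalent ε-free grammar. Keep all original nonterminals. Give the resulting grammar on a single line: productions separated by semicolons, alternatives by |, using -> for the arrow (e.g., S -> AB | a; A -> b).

Nullable set: {B}.
S -> SBd: B nullable, giving SBd | Sd.
Drop B -> ε.
Q -> BcQ: B nullable, giving BcQ | cQ.
Unchanged (no nullable symbols): S -> ac; B -> SQQ; B -> d; Q -> a.

S -> Sd | ac | SBd; B -> d | SQQ; Q -> a | cQ | BcQ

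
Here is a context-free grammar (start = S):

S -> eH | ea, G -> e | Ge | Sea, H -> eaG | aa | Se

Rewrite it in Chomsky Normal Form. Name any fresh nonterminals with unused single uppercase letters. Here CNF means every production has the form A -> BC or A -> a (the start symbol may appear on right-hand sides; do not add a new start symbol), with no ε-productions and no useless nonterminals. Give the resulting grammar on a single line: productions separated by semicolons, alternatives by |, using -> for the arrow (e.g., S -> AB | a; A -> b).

No ε-productions.
No unit productions to eliminate.
TERM: introduce B -> a, A -> e and substitute in every rule of length ≥2.
BIN: G -> SAB becomes G -> SC, C -> AB; H -> ABG becomes H -> AD, D -> BG.

S -> AB | AH; A -> e; B -> a; C -> AB; D -> BG; G -> e | GA | SC; H -> AD | BB | SA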